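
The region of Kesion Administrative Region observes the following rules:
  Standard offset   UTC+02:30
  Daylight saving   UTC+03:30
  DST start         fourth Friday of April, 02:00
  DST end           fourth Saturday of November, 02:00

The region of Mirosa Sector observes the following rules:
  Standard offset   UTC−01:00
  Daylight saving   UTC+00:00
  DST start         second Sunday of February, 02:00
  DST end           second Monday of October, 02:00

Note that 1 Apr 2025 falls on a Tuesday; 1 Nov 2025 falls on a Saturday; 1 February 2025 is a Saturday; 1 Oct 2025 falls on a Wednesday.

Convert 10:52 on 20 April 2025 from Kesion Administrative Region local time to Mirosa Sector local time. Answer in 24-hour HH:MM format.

08:22

1 April 2025 is a Tuesday, so the first Friday is April 4 and the fourth is April 25.
1 November 2025 is a Saturday, so the first Saturday is November 1 and the fourth is November 22.
20 April 2025 does not fall between 25 April and 22 November, so daylight saving is not in effect and Kesion Administrative Region is at UTC+02:30.
10:52 Kesion Administrative Region − 2h30m = 08:22 UTC.
1 February 2025 is a Saturday, so the first Sunday is February 2 and the second is February 9.
1 October 2025 is a Wednesday, so the first Monday is October 6 and the second is October 13.
At the standard offset (UTC−01:00), 08:22 UTC − 1h = 07:22 Mirosa Sector standard time.
Daylight saving runs 9 February – 13 October; the standard-time date in Mirosa Sector, 20 April 2025, is inside that window, so Mirosa Sector is at UTC+00:00.
08:22 UTC + 0h = 08:22 Mirosa Sector.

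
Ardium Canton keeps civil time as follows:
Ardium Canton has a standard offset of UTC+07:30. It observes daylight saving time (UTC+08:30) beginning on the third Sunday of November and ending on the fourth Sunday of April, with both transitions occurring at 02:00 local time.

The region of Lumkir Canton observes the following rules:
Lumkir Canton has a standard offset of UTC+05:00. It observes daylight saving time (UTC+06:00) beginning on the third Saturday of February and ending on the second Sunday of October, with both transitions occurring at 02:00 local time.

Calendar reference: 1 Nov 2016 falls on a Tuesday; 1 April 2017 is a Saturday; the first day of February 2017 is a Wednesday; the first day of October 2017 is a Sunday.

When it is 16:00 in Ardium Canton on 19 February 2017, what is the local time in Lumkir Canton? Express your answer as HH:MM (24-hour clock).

13:30

1 November 2016 is a Tuesday, so the first Sunday is November 6 and the third is November 20.
1 April 2017 is a Saturday, so the first Sunday is April 2 and the fourth is April 23.
19 February 2017 lies within the daylight-saving period (20 November 2016 – 23 April 2017), so Ardium Canton is on daylight time, UTC+08:30.
16:00 Ardium Canton − 8h30m = 07:30 UTC.
1 February 2017 is a Wednesday, so the first Saturday is February 4 and the third is February 18.
1 October 2017 is a Sunday, so the first Sunday is October 1 and the second is October 8.
At the standard offset (UTC+05:00), 07:30 UTC + 5h = 12:30 Lumkir Canton standard time.
Daylight saving runs 18 February – 8 October; the standard-time date in Lumkir Canton, 19 February 2017, is inside that window, so Lumkir Canton is at UTC+06:00.
07:30 UTC + 6h = 13:30 Lumkir Canton.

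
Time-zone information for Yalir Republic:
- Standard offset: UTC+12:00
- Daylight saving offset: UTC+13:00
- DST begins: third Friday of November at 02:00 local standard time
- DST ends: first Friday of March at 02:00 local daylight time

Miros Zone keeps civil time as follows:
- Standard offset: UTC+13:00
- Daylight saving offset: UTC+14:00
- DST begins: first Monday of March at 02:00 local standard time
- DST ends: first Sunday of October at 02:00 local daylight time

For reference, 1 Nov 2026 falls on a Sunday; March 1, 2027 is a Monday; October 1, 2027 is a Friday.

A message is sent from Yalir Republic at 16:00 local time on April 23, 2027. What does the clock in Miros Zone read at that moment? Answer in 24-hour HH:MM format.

1 November 2026 is a Sunday, so the first Friday is November 6 and the third is November 20.
1 March 2027 is a Monday, so the first Friday is March 5.
April 23, 2027 does not fall between 20 November 2026 and 5 March 2027, so daylight saving is not in effect and Yalir Republic is at UTC+12:00.
16:00 Yalir Republic − 12h = 04:00 UTC.
1 March 2027 is a Monday, so the first Monday is March 1.
1 October 2027 is a Friday, so the first Sunday is October 3.
At the standard offset (UTC+13:00), 04:00 UTC + 13h = 17:00 Miros Zone standard time.
The standard-time date in Miros Zone, April 23, 2027, lies within the daylight-saving period (1 March – 3 October), so Miros Zone is on daylight time, UTC+14:00.
04:00 UTC + 14h = 18:00 Miros Zone.

18:00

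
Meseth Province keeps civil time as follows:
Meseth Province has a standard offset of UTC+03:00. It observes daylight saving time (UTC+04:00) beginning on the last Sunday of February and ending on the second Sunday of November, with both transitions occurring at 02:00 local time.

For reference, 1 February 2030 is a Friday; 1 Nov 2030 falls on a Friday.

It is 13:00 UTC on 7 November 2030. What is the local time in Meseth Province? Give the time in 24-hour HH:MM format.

17:00

1 February 2030 is a Friday, so Sundays fall on 3, 10, 17, 24; the last is February 24.
1 November 2030 is a Friday, so the first Sunday is November 3 and the second is November 10.
At the standard offset (UTC+03:00), 13:00 UTC + 3h = 16:00 Meseth Province standard time.
The standard-time date in Meseth Province, 7 November 2030, lies within the daylight-saving period (24 February – 10 November), so Meseth Province is on daylight time, UTC+04:00.
13:00 UTC + 4h = 17:00 local.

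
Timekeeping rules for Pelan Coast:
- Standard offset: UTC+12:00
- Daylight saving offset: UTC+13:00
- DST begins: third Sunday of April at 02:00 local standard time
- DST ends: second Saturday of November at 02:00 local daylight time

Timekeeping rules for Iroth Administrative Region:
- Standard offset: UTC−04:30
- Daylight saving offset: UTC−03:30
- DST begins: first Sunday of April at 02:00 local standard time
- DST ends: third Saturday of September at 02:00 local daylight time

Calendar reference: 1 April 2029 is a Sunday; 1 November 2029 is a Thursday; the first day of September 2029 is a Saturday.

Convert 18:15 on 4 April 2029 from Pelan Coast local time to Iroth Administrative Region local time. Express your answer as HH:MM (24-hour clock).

1 April 2029 is a Sunday, so the first Sunday is April 1 and the third is April 15.
1 November 2029 is a Thursday, so the first Saturday is November 3 and the second is November 10.
Daylight saving runs 15 April – 10 November; 4 April 2029 is outside that window, so Pelan Coast is on standard time at UTC+12:00.
18:15 Pelan Coast − 12h = 06:15 UTC.
1 April 2029 is a Sunday, so the first Sunday is April 1.
1 September 2029 is a Saturday, so the first Saturday is September 1 and the third is September 15.
At the standard offset (UTC−04:30), 06:15 UTC − 4h30m = 01:45 Iroth Administrative Region standard time.
The standard-time date in Iroth Administrative Region, 4 April 2029, lies within the daylight-saving period (1 April – 15 September), so Iroth Administrative Region is on daylight time, UTC−03:30.
06:15 UTC − 3h30m = 02:45 Iroth Administrative Region.

02:45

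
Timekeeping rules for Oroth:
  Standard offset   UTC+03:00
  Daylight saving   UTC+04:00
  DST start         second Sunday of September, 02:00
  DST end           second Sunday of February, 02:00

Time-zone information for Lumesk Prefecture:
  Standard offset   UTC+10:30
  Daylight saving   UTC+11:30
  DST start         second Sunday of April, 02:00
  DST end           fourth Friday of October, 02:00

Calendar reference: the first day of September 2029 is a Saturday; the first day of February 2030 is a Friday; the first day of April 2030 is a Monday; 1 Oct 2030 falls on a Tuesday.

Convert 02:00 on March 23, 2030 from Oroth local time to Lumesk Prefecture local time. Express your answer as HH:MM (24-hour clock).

1 September 2029 is a Saturday, so the first Sunday is September 2 and the second is September 9.
1 February 2030 is a Friday, so the first Sunday is February 3 and the second is February 10.
March 23, 2030 is outside the daylight-saving period (9 September 2029 – 10 February 2030), so Oroth is on standard time, UTC+03:00.
02:00 Oroth − 3h = 23:00 UTC (rolling into the previous day, 22 March 2030).
1 April 2030 is a Monday, so the first Sunday is April 7 and the second is April 14.
1 October 2030 is a Tuesday, so the first Friday is October 4 and the fourth is October 25.
At the standard offset (UTC+10:30), 23:00 UTC + 10h30m = 09:30 Lumesk Prefecture standard time (rolling into the next day, 23 March 2030).
The standard-time date in Lumesk Prefecture, March 23, 2030, is outside the daylight-saving period (14 April – 25 October), so Lumesk Prefecture is on standard time, UTC+10:30.
23:00 UTC + 10h30m = 09:30 Lumesk Prefecture (rolling into the next day, 23 March 2030).

09:30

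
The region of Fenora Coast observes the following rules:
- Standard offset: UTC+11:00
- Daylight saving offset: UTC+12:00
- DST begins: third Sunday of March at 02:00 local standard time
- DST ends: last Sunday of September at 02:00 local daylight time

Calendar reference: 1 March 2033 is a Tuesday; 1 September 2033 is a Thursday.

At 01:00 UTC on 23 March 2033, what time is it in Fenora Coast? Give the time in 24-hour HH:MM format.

13:00

1 March 2033 is a Tuesday, so the first Sunday is March 6 and the third is March 20.
1 September 2033 is a Thursday, so Sundays fall on 4, 11, 18, 25; the last is September 25.
At the standard offset (UTC+11:00), 01:00 UTC + 11h = 12:00 Fenora Coast standard time.
Daylight saving runs 20 March – 25 September; the standard-time date in Fenora Coast, 23 March 2033, is inside that window, so Fenora Coast is at UTC+12:00.
01:00 UTC + 12h = 13:00 local.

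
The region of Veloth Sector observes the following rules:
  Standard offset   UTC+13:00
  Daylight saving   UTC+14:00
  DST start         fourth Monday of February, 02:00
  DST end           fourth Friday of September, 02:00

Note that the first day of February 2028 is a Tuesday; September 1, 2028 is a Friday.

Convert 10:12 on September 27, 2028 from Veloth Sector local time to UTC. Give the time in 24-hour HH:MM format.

1 February 2028 is a Tuesday, so the first Monday is February 7 and the fourth is February 28.
1 September 2028 is a Friday, so the first Friday is September 1 and the fourth is September 22.
September 27, 2028 is outside the daylight-saving period (28 February – 22 September), so Veloth Sector is on standard time, UTC+13:00.
10:12 local − 13h = 21:12 UTC (rolling into the previous day, 26 September 2028).

21:12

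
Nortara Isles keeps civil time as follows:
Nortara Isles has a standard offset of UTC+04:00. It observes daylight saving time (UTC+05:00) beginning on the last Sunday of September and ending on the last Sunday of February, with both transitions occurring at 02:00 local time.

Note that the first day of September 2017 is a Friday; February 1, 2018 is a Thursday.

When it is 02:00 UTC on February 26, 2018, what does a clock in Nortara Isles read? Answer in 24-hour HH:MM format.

1 September 2017 is a Friday, so Sundays fall on 3, 10, 17, 24; the last is September 24.
1 February 2018 is a Thursday, so Sundays fall on 4, 11, 18, 25; the last is February 25.
At the standard offset (UTC+04:00), 02:00 UTC + 4h = 06:00 Nortara Isles standard time.
Daylight saving runs 24 September 2017 – 25 February 2018; the standard-time date in Nortara Isles, February 26, 2018, is outside that window, so Nortara Isles is on standard time at UTC+04:00.
02:00 UTC + 4h = 06:00 local.

06:00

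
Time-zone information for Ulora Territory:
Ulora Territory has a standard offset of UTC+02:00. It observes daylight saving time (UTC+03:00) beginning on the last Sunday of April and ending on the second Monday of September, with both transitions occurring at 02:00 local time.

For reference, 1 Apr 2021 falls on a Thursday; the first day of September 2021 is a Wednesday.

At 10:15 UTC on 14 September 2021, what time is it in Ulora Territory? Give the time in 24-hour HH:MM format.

12:15

1 April 2021 is a Thursday, so Sundays fall on 4, 11, 18, 25; the last is April 25.
1 September 2021 is a Wednesday, so the first Monday is September 6 and the second is September 13.
At the standard offset (UTC+02:00), 10:15 UTC + 2h = 12:15 Ulora Territory standard time.
Daylight saving runs 25 April – 13 September; the standard-time date in Ulora Territory, 14 September 2021, is outside that window, so Ulora Territory is on standard time at UTC+02:00.
10:15 UTC + 2h = 12:15 local.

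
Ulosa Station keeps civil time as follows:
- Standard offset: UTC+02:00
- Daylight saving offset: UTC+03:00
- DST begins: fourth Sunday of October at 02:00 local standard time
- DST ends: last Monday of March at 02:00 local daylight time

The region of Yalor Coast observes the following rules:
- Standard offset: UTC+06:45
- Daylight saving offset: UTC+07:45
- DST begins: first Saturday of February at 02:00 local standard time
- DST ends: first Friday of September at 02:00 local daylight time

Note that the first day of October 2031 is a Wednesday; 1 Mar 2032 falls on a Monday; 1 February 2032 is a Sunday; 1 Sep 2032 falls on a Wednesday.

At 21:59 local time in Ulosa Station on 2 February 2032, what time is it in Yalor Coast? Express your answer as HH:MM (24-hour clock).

1 October 2031 is a Wednesday, so the first Sunday is October 5 and the fourth is October 26.
1 March 2032 is a Monday, so Mondays fall on 1, 8, 15, 22, 29; the last is March 29.
Daylight saving runs 26 October 2031 – 29 March 2032; 2 February 2032 is inside that window, so Ulosa Station is at UTC+03:00.
21:59 Ulosa Station − 3h = 18:59 UTC.
1 February 2032 is a Sunday, so the first Saturday is February 7.
1 September 2032 is a Wednesday, so the first Friday is September 3.
At the standard offset (UTC+06:45), 18:59 UTC + 6h45m = 01:44 Yalor Coast standard time (rolling into the next day, 3 February 2032).
The standard-time date in Yalor Coast, 3 February 2032, is outside the daylight-saving period (7 February – 3 September), so Yalor Coast is on standard time, UTC+06:45.
18:59 UTC + 6h45m = 01:44 Yalor Coast (rolling into the next day, 3 February 2032).

01:44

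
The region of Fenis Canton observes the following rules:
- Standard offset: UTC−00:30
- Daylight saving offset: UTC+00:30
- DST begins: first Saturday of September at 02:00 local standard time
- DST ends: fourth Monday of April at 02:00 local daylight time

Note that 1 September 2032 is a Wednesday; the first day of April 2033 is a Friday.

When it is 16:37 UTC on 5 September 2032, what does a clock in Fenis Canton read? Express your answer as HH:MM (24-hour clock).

1 September 2032 is a Wednesday, so the first Saturday is September 4.
1 April 2033 is a Friday, so the first Monday is April 4 and the fourth is April 25.
At the standard offset (UTC−00:30), 16:37 UTC − 0h30m = 16:07 Fenis Canton standard time.
The standard-time date in Fenis Canton, 5 September 2032, falls between 4 September 2032 and 25 April 2033, so daylight saving is in effect and Fenis Canton is at UTC+00:30.
16:37 UTC + 0h30m = 17:07 local.

17:07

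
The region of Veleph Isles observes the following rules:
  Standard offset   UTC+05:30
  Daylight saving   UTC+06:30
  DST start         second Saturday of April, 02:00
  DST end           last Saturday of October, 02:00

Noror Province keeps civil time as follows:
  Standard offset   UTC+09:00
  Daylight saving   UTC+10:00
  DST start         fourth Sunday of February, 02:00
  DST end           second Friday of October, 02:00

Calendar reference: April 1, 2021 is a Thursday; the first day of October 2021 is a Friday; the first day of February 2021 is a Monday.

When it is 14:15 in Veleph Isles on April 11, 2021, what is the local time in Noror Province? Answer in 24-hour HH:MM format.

17:45

1 April 2021 is a Thursday, so the first Saturday is April 3 and the second is April 10.
1 October 2021 is a Friday, so Saturdays fall on 2, 9, 16, 23, 30; the last is October 30.
Daylight saving runs 10 April – 30 October; April 11, 2021 is inside that window, so Veleph Isles is at UTC+06:30.
14:15 Veleph Isles − 6h30m = 07:45 UTC.
1 February 2021 is a Monday, so the first Sunday is February 7 and the fourth is February 28.
1 October 2021 is a Friday, so the first Friday is October 1 and the second is October 8.
At the standard offset (UTC+09:00), 07:45 UTC + 9h = 16:45 Noror Province standard time.
The standard-time date in Noror Province, April 11, 2021, lies within the daylight-saving period (28 February – 8 October), so Noror Province is on daylight time, UTC+10:00.
07:45 UTC + 10h = 17:45 Noror Province.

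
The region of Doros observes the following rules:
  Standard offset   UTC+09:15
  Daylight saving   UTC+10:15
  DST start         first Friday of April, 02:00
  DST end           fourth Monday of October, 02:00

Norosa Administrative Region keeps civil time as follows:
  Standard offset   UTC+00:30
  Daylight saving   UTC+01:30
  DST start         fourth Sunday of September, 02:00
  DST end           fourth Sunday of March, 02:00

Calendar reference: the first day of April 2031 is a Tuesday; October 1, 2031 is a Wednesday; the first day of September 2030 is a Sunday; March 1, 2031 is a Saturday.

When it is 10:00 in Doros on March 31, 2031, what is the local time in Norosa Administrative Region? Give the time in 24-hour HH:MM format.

01:15

1 April 2031 is a Tuesday, so the first Friday is April 4.
1 October 2031 is a Wednesday, so the first Monday is October 6 and the fourth is October 27.
March 31, 2031 is outside the daylight-saving period (4 April – 27 October), so Doros is on standard time, UTC+09:15.
10:00 Doros − 9h15m = 00:45 UTC.
1 September 2030 is a Sunday, so the first Sunday is September 1 and the fourth is September 22.
1 March 2031 is a Saturday, so the first Sunday is March 2 and the fourth is March 23.
At the standard offset (UTC+00:30), 00:45 UTC + 0h30m = 01:15 Norosa Administrative Region standard time.
The standard-time date in Norosa Administrative Region, March 31, 2031, is outside the daylight-saving period (22 September 2030 – 23 March 2031), so Norosa Administrative Region is on standard time, UTC+00:30.
00:45 UTC + 0h30m = 01:15 Norosa Administrative Region.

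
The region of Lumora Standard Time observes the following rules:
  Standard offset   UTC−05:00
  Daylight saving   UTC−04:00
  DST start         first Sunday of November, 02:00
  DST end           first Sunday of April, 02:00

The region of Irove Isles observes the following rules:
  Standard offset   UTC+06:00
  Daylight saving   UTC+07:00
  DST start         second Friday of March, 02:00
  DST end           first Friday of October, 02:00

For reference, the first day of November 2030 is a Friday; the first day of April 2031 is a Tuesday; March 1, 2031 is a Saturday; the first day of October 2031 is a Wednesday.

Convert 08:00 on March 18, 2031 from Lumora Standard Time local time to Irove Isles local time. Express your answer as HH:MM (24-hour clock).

19:00

1 November 2030 is a Friday, so the first Sunday is November 3.
1 April 2031 is a Tuesday, so the first Sunday is April 6.
Daylight saving runs 3 November 2030 – 6 April 2031; March 18, 2031 is inside that window, so Lumora Standard Time is at UTC−04:00.
08:00 Lumora Standard Time + 4h = 12:00 UTC.
1 March 2031 is a Saturday, so the first Friday is March 7 and the second is March 14.
1 October 2031 is a Wednesday, so the first Friday is October 3.
At the standard offset (UTC+06:00), 12:00 UTC + 6h = 18:00 Irove Isles standard time.
The standard-time date in Irove Isles, March 18, 2031, falls between 14 March and 3 October, so daylight saving is in effect and Irove Isles is at UTC+07:00.
12:00 UTC + 7h = 19:00 Irove Isles.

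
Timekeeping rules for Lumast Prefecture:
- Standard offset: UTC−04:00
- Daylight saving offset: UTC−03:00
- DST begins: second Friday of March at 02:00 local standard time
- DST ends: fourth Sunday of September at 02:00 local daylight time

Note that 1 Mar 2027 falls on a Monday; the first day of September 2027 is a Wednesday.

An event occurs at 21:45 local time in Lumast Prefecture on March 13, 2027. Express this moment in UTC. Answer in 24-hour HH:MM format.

1 March 2027 is a Monday, so the first Friday is March 5 and the second is March 12.
1 September 2027 is a Wednesday, so the first Sunday is September 5 and the fourth is September 26.
March 13, 2027 lies within the daylight-saving period (12 March – 26 September), so Lumast Prefecture is on daylight time, UTC−03:00.
21:45 local + 3h = 00:45 UTC (rolling into the next day, 14 March 2027).

00:45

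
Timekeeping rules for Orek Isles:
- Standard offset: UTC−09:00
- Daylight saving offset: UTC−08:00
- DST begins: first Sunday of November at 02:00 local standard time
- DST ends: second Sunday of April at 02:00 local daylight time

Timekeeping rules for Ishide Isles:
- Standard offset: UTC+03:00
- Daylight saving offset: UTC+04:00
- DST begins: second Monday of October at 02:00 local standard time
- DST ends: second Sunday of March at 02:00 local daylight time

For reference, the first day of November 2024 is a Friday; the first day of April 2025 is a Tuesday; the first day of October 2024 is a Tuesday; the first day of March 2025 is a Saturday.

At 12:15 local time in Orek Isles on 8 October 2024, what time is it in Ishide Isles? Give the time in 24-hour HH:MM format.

1 November 2024 is a Friday, so the first Sunday is November 3.
1 April 2025 is a Tuesday, so the first Sunday is April 6 and the second is April 13.
8 October 2024 does not fall between 3 November 2024 and 13 April 2025, so daylight saving is not in effect and Orek Isles is at UTC−09:00.
12:15 Orek Isles + 9h = 21:15 UTC.
1 October 2024 is a Tuesday, so the first Monday is October 7 and the second is October 14.
1 March 2025 is a Saturday, so the first Sunday is March 2 and the second is March 9.
At the standard offset (UTC+03:00), 21:15 UTC + 3h = 00:15 Ishide Isles standard time (rolling into the next day, 9 October 2024).
The standard-time date in Ishide Isles, 9 October 2024, does not fall between 14 October 2024 and 9 March 2025, so daylight saving is not in effect and Ishide Isles is at UTC+03:00.
21:15 UTC + 3h = 00:15 Ishide Isles (rolling into the next day, 9 October 2024).

00:15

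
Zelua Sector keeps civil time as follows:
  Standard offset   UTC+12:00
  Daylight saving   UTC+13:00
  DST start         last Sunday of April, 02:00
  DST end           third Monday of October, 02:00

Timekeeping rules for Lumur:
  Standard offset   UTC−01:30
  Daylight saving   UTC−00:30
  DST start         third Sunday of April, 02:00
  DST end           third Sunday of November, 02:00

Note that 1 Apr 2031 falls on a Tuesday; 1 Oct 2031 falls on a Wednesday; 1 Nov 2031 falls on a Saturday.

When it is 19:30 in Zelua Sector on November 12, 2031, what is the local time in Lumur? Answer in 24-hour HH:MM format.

07:00

1 April 2031 is a Tuesday, so Sundays fall on 6, 13, 20, 27; the last is April 27.
1 October 2031 is a Wednesday, so the first Monday is October 6 and the third is October 20.
November 12, 2031 does not fall between 27 April and 20 October, so daylight saving is not in effect and Zelua Sector is at UTC+12:00.
19:30 Zelua Sector − 12h = 07:30 UTC.
1 April 2031 is a Tuesday, so the first Sunday is April 6 and the third is April 20.
1 November 2031 is a Saturday, so the first Sunday is November 2 and the third is November 16.
At the standard offset (UTC−01:30), 07:30 UTC − 1h30m = 06:00 Lumur standard time.
The standard-time date in Lumur, November 12, 2031, lies within the daylight-saving period (20 April – 16 November), so Lumur is on daylight time, UTC−00:30.
07:30 UTC − 0h30m = 07:00 Lumur.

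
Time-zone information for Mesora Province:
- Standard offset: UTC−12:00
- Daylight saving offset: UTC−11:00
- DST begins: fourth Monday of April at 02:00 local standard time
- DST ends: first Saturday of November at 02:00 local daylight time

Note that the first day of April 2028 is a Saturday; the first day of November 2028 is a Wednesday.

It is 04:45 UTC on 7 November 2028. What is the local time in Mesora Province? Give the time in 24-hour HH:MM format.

1 April 2028 is a Saturday, so the first Monday is April 3 and the fourth is April 24.
1 November 2028 is a Wednesday, so the first Saturday is November 4.
At the standard offset (UTC−12:00), 04:45 UTC − 12h = 16:45 Mesora Province standard time (rolling into the previous day, 6 November 2028).
The standard-time date in Mesora Province, 6 November 2028, is outside the daylight-saving period (24 April – 4 November), so Mesora Province is on standard time, UTC−12:00.
04:45 UTC − 12h = 16:45 local (rolling into the previous day, 6 November 2028).

16:45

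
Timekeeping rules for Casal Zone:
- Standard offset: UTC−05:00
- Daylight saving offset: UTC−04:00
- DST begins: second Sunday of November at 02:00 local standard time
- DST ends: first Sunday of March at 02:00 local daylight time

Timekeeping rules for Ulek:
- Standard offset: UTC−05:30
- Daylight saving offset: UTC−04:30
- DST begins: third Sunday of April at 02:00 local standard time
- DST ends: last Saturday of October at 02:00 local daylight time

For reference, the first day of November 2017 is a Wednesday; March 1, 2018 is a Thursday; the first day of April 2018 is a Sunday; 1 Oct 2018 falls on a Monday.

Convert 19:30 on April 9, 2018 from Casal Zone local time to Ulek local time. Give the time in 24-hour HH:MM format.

1 November 2017 is a Wednesday, so the first Sunday is November 5 and the second is November 12.
1 March 2018 is a Thursday, so the first Sunday is March 4.
April 9, 2018 is outside the daylight-saving period (12 November 2017 – 4 March 2018), so Casal Zone is on standard time, UTC−05:00.
19:30 Casal Zone + 5h = 00:30 UTC (rolling into the next day, 10 April 2018).
1 April 2018 is a Sunday, so the first Sunday is April 1 and the third is April 15.
1 October 2018 is a Monday, so Saturdays fall on 6, 13, 20, 27; the last is October 27.
At the standard offset (UTC−05:30), 00:30 UTC − 5h30m = 19:00 Ulek standard time (rolling into the previous day, 9 April 2018).
The standard-time date in Ulek, April 9, 2018, does not fall between 15 April and 27 October, so daylight saving is not in effect and Ulek is at UTC−05:30.
00:30 UTC − 5h30m = 19:00 Ulek (rolling into the previous day, 9 April 2018).

19:00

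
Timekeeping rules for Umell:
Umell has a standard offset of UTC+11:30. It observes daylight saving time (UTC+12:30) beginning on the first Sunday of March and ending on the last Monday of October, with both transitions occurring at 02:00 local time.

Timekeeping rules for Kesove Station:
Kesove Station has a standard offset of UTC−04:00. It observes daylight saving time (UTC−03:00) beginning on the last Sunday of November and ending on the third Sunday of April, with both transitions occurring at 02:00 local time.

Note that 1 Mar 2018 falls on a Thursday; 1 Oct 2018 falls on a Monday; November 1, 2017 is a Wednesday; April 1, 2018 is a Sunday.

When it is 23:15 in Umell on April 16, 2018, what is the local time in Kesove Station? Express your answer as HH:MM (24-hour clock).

06:45

1 March 2018 is a Thursday, so the first Sunday is March 4.
1 October 2018 is a Monday, so Mondays fall on 1, 8, 15, 22, 29; the last is October 29.
April 16, 2018 lies within the daylight-saving period (4 March – 29 October), so Umell is on daylight time, UTC+12:30.
23:15 Umell − 12h30m = 10:45 UTC.
1 November 2017 is a Wednesday, so Sundays fall on 5, 12, 19, 26; the last is November 26.
1 April 2018 is a Sunday, so the first Sunday is April 1 and the third is April 15.
At the standard offset (UTC−04:00), 10:45 UTC − 4h = 06:45 Kesove Station standard time.
Daylight saving runs 26 November 2017 – 15 April 2018; the standard-time date in Kesove Station, April 16, 2018, is outside that window, so Kesove Station is on standard time at UTC−04:00.
10:45 UTC − 4h = 06:45 Kesove Station.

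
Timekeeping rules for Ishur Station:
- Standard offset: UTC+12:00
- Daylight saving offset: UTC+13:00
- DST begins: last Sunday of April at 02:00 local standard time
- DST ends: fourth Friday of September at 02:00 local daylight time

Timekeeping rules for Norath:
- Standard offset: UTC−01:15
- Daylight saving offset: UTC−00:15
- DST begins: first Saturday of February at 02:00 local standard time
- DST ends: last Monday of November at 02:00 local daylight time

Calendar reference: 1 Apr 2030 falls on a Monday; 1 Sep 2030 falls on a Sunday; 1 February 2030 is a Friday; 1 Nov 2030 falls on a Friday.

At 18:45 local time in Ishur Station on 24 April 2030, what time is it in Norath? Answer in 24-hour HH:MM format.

06:30

1 April 2030 is a Monday, so Sundays fall on 7, 14, 21, 28; the last is April 28.
1 September 2030 is a Sunday, so the first Friday is September 6 and the fourth is September 27.
24 April 2030 is outside the daylight-saving period (28 April – 27 September), so Ishur Station is on standard time, UTC+12:00.
18:45 Ishur Station − 12h = 06:45 UTC.
1 February 2030 is a Friday, so the first Saturday is February 2.
1 November 2030 is a Friday, so Mondays fall on 4, 11, 18, 25; the last is November 25.
At the standard offset (UTC−01:15), 06:45 UTC − 1h15m = 05:30 Norath standard time.
The standard-time date in Norath, 24 April 2030, lies within the daylight-saving period (2 February – 25 November), so Norath is on daylight time, UTC−00:15.
06:45 UTC − 0h15m = 06:30 Norath.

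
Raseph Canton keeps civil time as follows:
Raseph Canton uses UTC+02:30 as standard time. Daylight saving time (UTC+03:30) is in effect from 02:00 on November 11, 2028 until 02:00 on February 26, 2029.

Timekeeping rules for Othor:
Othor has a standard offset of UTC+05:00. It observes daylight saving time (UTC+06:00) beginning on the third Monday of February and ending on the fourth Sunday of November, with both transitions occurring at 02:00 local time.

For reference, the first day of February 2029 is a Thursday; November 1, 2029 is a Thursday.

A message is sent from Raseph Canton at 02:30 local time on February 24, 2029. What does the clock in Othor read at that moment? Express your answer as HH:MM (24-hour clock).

05:00

February 24, 2029 lies within the daylight-saving period (11 November 2028 – 26 February 2029), so Raseph Canton is on daylight time, UTC+03:30.
02:30 Raseph Canton − 3h30m = 23:00 UTC (rolling into the previous day, 23 February 2029).
1 February 2029 is a Thursday, so the first Monday is February 5 and the third is February 19.
1 November 2029 is a Thursday, so the first Sunday is November 4 and the fourth is November 25.
At the standard offset (UTC+05:00), 23:00 UTC + 5h = 04:00 Othor standard time (rolling into the next day, 24 February 2029).
The standard-time date in Othor, February 24, 2029, falls between 19 February and 25 November, so daylight saving is in effect and Othor is at UTC+06:00.
23:00 UTC + 6h = 05:00 Othor (rolling into the next day, 24 February 2029).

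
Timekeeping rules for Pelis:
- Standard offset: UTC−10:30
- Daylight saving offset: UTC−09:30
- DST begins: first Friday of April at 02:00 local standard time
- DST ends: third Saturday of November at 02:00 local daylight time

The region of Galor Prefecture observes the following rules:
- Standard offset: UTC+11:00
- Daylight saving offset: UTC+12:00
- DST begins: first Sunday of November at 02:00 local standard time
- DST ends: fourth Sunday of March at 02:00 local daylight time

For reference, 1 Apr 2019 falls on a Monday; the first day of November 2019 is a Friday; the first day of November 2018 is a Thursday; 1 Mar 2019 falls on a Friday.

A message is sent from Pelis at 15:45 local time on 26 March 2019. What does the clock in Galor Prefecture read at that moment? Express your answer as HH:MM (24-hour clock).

13:15

1 April 2019 is a Monday, so the first Friday is April 5.
1 November 2019 is a Friday, so the first Saturday is November 2 and the third is November 16.
Daylight saving runs 5 April – 16 November; 26 March 2019 is outside that window, so Pelis is on standard time at UTC−10:30.
15:45 Pelis + 10h30m = 02:15 UTC (rolling into the next day, 27 March 2019).
1 November 2018 is a Thursday, so the first Sunday is November 4.
1 March 2019 is a Friday, so the first Sunday is March 3 and the fourth is March 24.
At the standard offset (UTC+11:00), 02:15 UTC + 11h = 13:15 Galor Prefecture standard time.
The standard-time date in Galor Prefecture, 27 March 2019, does not fall between 4 November 2018 and 24 March 2019, so daylight saving is not in effect and Galor Prefecture is at UTC+11:00.
02:15 UTC + 11h = 13:15 Galor Prefecture.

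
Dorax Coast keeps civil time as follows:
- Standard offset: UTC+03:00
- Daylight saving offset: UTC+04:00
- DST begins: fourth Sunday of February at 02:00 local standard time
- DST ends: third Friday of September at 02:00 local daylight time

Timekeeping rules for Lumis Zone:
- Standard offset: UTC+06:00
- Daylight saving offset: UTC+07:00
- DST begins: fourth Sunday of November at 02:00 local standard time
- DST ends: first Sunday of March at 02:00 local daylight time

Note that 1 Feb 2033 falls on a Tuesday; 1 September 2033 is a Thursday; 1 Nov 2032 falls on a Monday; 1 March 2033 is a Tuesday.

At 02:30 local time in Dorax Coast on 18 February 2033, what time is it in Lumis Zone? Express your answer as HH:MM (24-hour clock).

06:30

1 February 2033 is a Tuesday, so the first Sunday is February 6 and the fourth is February 27.
1 September 2033 is a Thursday, so the first Friday is September 2 and the third is September 16.
18 February 2033 is outside the daylight-saving period (27 February – 16 September), so Dorax Coast is on standard time, UTC+03:00.
02:30 Dorax Coast − 3h = 23:30 UTC (rolling into the previous day, 17 February 2033).
1 November 2032 is a Monday, so the first Sunday is November 7 and the fourth is November 28.
1 March 2033 is a Tuesday, so the first Sunday is March 6.
At the standard offset (UTC+06:00), 23:30 UTC + 6h = 05:30 Lumis Zone standard time (rolling into the next day, 18 February 2033).
The standard-time date in Lumis Zone, 18 February 2033, falls between 28 November 2032 and 6 March 2033, so daylight saving is in effect and Lumis Zone is at UTC+07:00.
23:30 UTC + 7h = 06:30 Lumis Zone (rolling into the next day, 18 February 2033).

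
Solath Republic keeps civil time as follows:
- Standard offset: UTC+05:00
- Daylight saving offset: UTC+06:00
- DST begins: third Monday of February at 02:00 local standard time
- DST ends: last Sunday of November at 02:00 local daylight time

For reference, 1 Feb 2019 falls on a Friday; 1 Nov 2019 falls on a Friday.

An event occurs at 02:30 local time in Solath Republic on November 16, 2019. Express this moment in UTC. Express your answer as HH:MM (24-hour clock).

1 February 2019 is a Friday, so the first Monday is February 4 and the third is February 18.
1 November 2019 is a Friday, so Sundays fall on 3, 10, 17, 24; the last is November 24.
November 16, 2019 falls between 18 February and 24 November, so daylight saving is in effect and Solath Republic is at UTC+06:00.
02:30 local − 6h = 20:30 UTC (rolling into the previous day, 15 November 2019).

20:30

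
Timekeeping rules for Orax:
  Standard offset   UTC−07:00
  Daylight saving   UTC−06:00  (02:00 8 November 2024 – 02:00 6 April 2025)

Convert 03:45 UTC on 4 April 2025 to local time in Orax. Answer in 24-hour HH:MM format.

At the standard offset (UTC−07:00), 03:45 UTC − 7h = 20:45 Orax standard time (rolling into the previous day, 3 April 2025).
The standard-time date in Orax, 3 April 2025, falls between 8 November 2024 and 6 April 2025, so daylight saving is in effect and Orax is at UTC−06:00.
03:45 UTC − 6h = 21:45 local (rolling into the previous day, 3 April 2025).

21:45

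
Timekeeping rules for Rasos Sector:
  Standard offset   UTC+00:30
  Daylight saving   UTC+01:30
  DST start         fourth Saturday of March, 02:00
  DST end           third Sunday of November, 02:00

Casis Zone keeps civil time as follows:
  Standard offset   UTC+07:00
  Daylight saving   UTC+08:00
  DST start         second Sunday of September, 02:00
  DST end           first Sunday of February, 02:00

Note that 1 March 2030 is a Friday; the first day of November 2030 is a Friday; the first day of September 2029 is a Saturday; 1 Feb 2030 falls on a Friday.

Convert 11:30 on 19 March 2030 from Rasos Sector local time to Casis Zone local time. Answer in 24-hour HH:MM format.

18:00

1 March 2030 is a Friday, so the first Saturday is March 2 and the fourth is March 23.
1 November 2030 is a Friday, so the first Sunday is November 3 and the third is November 17.
Daylight saving runs 23 March – 17 November; 19 March 2030 is outside that window, so Rasos Sector is on standard time at UTC+00:30.
11:30 Rasos Sector − 0h30m = 11:00 UTC.
1 September 2029 is a Saturday, so the first Sunday is September 2 and the second is September 9.
1 February 2030 is a Friday, so the first Sunday is February 3.
At the standard offset (UTC+07:00), 11:00 UTC + 7h = 18:00 Casis Zone standard time.
The standard-time date in Casis Zone, 19 March 2030, does not fall between 9 September 2029 and 3 February 2030, so daylight saving is not in effect and Casis Zone is at UTC+07:00.
11:00 UTC + 7h = 18:00 Casis Zone.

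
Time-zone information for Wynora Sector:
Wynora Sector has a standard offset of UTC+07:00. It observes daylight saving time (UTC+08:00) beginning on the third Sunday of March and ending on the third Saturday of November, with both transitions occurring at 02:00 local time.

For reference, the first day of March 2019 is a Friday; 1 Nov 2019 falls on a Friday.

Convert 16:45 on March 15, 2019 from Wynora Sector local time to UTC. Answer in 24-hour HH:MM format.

1 March 2019 is a Friday, so the first Sunday is March 3 and the third is March 17.
1 November 2019 is a Friday, so the first Saturday is November 2 and the third is November 16.
March 15, 2019 does not fall between 17 March and 16 November, so daylight saving is not in effect and Wynora Sector is at UTC+07:00.
16:45 local − 7h = 09:45 UTC.

09:45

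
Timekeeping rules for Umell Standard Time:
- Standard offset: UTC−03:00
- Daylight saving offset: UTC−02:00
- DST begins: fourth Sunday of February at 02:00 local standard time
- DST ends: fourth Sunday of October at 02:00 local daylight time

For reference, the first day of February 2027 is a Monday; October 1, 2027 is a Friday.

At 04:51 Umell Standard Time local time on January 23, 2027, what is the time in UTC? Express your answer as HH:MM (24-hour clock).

07:51

1 February 2027 is a Monday, so the first Sunday is February 7 and the fourth is February 28.
1 October 2027 is a Friday, so the first Sunday is October 3 and the fourth is October 24.
January 23, 2027 is outside the daylight-saving period (28 February – 24 October), so Umell Standard Time is on standard time, UTC−03:00.
04:51 local + 3h = 07:51 UTC.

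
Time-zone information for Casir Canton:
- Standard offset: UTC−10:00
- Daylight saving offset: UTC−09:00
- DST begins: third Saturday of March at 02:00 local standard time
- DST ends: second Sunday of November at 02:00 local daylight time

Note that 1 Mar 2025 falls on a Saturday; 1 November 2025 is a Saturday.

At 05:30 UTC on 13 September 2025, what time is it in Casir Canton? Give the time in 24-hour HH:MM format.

20:30

1 March 2025 is a Saturday, so the first Saturday is March 1 and the third is March 15.
1 November 2025 is a Saturday, so the first Sunday is November 2 and the second is November 9.
At the standard offset (UTC−10:00), 05:30 UTC − 10h = 19:30 Casir Canton standard time (rolling into the previous day, 12 September 2025).
The standard-time date in Casir Canton, 12 September 2025, falls between 15 March and 9 November, so daylight saving is in effect and Casir Canton is at UTC−09:00.
05:30 UTC − 9h = 20:30 local (rolling into the previous day, 12 September 2025).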